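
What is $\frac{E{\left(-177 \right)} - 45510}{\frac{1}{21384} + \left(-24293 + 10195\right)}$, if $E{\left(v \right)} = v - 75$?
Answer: $\frac{978574608}{301471631} \approx 3.246$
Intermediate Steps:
$E{\left(v \right)} = -75 + v$ ($E{\left(v \right)} = v - 75 = -75 + v$)
$\frac{E{\left(-177 \right)} - 45510}{\frac{1}{21384} + \left(-24293 + 10195\right)} = \frac{\left(-75 - 177\right) - 45510}{\frac{1}{21384} + \left(-24293 + 10195\right)} = \frac{-252 - 45510}{\frac{1}{21384} - 14098} = - \frac{45762}{- \frac{301471631}{21384}} = \left(-45762\right) \left(- \frac{21384}{301471631}\right) = \frac{978574608}{301471631}$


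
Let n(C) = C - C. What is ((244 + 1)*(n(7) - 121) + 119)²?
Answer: 871784676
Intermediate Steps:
n(C) = 0
((244 + 1)*(n(7) - 121) + 119)² = ((244 + 1)*(0 - 121) + 119)² = (245*(-121) + 119)² = (-29645 + 119)² = (-29526)² = 871784676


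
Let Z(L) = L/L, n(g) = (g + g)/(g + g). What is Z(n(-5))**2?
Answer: 1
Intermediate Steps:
n(g) = 1 (n(g) = (2*g)/((2*g)) = (2*g)*(1/(2*g)) = 1)
Z(L) = 1
Z(n(-5))**2 = 1**2 = 1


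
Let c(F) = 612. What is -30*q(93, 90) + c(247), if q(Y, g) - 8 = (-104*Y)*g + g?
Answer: 26112072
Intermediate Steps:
q(Y, g) = 8 + g - 104*Y*g (q(Y, g) = 8 + ((-104*Y)*g + g) = 8 + (-104*Y*g + g) = 8 + (g - 104*Y*g) = 8 + g - 104*Y*g)
-30*q(93, 90) + c(247) = -30*(8 + 90 - 104*93*90) + 612 = -30*(8 + 90 - 870480) + 612 = -30*(-870382) + 612 = 26111460 + 612 = 26112072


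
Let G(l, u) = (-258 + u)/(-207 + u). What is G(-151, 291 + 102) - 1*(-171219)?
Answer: 10615623/62 ≈ 1.7122e+5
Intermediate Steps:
G(l, u) = (-258 + u)/(-207 + u)
G(-151, 291 + 102) - 1*(-171219) = (-258 + (291 + 102))/(-207 + (291 + 102)) - 1*(-171219) = (-258 + 393)/(-207 + 393) + 171219 = 135/186 + 171219 = (1/186)*135 + 171219 = 45/62 + 171219 = 10615623/62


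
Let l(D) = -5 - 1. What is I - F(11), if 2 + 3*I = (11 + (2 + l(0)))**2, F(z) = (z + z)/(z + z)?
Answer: 44/3 ≈ 14.667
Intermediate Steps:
l(D) = -6
F(z) = 1 (F(z) = (2*z)/((2*z)) = (2*z)*(1/(2*z)) = 1)
I = 47/3 (I = -2/3 + (11 + (2 - 6))**2/3 = -2/3 + (11 - 4)**2/3 = -2/3 + (1/3)*7**2 = -2/3 + (1/3)*49 = -2/3 + 49/3 = 47/3 ≈ 15.667)
I - F(11) = 47/3 - 1*1 = 47/3 - 1 = 44/3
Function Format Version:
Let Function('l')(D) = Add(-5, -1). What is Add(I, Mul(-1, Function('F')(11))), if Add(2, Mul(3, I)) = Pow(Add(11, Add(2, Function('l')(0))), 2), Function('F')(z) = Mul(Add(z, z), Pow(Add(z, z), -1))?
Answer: Rational(44, 3) ≈ 14.667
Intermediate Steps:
Function('l')(D) = -6
Function('F')(z) = 1 (Function('F')(z) = Mul(Mul(2, z), Pow(Mul(2, z), -1)) = Mul(Mul(2, z), Mul(Rational(1, 2), Pow(z, -1))) = 1)
I = Rational(47, 3) (I = Add(Rational(-2, 3), Mul(Rational(1, 3), Pow(Add(11, Add(2, -6)), 2))) = Add(Rational(-2, 3), Mul(Rational(1, 3), Pow(Add(11, -4), 2))) = Add(Rational(-2, 3), Mul(Rational(1, 3), Pow(7, 2))) = Add(Rational(-2, 3), Mul(Rational(1, 3), 49)) = Add(Rational(-2, 3), Rational(49, 3)) = Rational(47, 3) ≈ 15.667)
Add(I, Mul(-1, Function('F')(11))) = Add(Rational(47, 3), Mul(-1, 1)) = Add(Rational(47, 3), -1) = Rational(44, 3)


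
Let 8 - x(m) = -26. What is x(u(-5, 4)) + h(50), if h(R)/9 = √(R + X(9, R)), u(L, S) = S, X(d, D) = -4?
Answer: 34 + 9*√46 ≈ 95.041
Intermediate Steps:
x(m) = 34 (x(m) = 8 - 1*(-26) = 8 + 26 = 34)
h(R) = 9*√(-4 + R) (h(R) = 9*√(R - 4) = 9*√(-4 + R))
x(u(-5, 4)) + h(50) = 34 + 9*√(-4 + 50) = 34 + 9*√46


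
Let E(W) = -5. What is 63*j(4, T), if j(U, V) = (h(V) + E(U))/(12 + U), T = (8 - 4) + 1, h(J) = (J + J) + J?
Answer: 315/8 ≈ 39.375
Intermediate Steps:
h(J) = 3*J (h(J) = 2*J + J = 3*J)
T = 5 (T = 4 + 1 = 5)
j(U, V) = (-5 + 3*V)/(12 + U) (j(U, V) = (3*V - 5)/(12 + U) = (-5 + 3*V)/(12 + U))
63*j(4, T) = 63*((-5 + 3*5)/(12 + 4)) = 63*((-5 + 15)/16) = 63*((1/16)*10) = 63*(5/8) = 315/8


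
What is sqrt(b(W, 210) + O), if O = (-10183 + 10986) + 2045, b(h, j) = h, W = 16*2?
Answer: 24*sqrt(5) ≈ 53.666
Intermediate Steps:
W = 32
O = 2848 (O = 803 + 2045 = 2848)
sqrt(b(W, 210) + O) = sqrt(32 + 2848) = sqrt(2880) = 24*sqrt(5)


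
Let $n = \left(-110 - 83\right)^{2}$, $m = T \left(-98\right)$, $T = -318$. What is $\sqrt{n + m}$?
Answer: $43 \sqrt{37} \approx 261.56$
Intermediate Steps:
$m = 31164$ ($m = \left(-318\right) \left(-98\right) = 31164$)
$n = 37249$ ($n = \left(-193\right)^{2} = 37249$)
$\sqrt{n + m} = \sqrt{37249 + 31164} = \sqrt{68413} = 43 \sqrt{37}$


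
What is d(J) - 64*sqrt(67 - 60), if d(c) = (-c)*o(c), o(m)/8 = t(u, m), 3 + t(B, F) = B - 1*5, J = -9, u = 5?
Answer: -216 - 64*sqrt(7) ≈ -385.33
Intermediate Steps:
t(B, F) = -8 + B (t(B, F) = -3 + (B - 1*5) = -3 + (B - 5) = -3 + (-5 + B) = -8 + B)
o(m) = -24 (o(m) = 8*(-8 + 5) = 8*(-3) = -24)
d(c) = 24*c (d(c) = -c*(-24) = 24*c)
d(J) - 64*sqrt(67 - 60) = 24*(-9) - 64*sqrt(67 - 60) = -216 - 64*sqrt(7)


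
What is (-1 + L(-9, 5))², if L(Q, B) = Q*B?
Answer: 2116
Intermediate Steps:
L(Q, B) = B*Q
(-1 + L(-9, 5))² = (-1 + 5*(-9))² = (-1 - 45)² = (-46)² = 2116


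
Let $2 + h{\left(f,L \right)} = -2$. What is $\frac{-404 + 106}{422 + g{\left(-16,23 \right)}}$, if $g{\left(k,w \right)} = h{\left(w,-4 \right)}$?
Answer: $- \frac{149}{209} \approx -0.71292$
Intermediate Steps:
$h{\left(f,L \right)} = -4$ ($h{\left(f,L \right)} = -2 - 2 = -4$)
$g{\left(k,w \right)} = -4$
$\frac{-404 + 106}{422 + g{\left(-16,23 \right)}} = \frac{-404 + 106}{422 - 4} = - \frac{298}{418} = \left(-298\right) \frac{1}{418} = - \frac{149}{209}$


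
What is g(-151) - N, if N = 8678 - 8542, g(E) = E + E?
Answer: -438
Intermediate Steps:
g(E) = 2*E
N = 136
g(-151) - N = 2*(-151) - 1*136 = -302 - 136 = -438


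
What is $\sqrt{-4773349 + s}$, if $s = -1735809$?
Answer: $i \sqrt{6509158} \approx 2551.3 i$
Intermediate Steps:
$\sqrt{-4773349 + s} = \sqrt{-4773349 - 1735809} = \sqrt{-6509158} = i \sqrt{6509158}$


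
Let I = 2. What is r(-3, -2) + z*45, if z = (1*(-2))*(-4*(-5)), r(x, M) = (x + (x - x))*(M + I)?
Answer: -1800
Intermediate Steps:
r(x, M) = x*(2 + M) (r(x, M) = (x + (x - x))*(M + 2) = (x + 0)*(2 + M) = x*(2 + M))
z = -40 (z = -2*20 = -40)
r(-3, -2) + z*45 = -3*(2 - 2) - 40*45 = -3*0 - 1800 = 0 - 1800 = -1800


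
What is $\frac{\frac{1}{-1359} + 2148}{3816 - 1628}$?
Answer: $\frac{2919131}{2973492} \approx 0.98172$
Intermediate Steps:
$\frac{\frac{1}{-1359} + 2148}{3816 - 1628} = \frac{- \frac{1}{1359} + 2148}{2188} = \frac{2919131}{1359} \cdot \frac{1}{2188} = \frac{2919131}{2973492}$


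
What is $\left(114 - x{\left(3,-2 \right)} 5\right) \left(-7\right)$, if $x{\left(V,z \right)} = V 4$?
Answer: $-378$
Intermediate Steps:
$x{\left(V,z \right)} = 4 V$
$\left(114 - x{\left(3,-2 \right)} 5\right) \left(-7\right) = \left(114 - 4 \cdot 3 \cdot 5\right) \left(-7\right) = \left(114 - 12 \cdot 5\right) \left(-7\right) = \left(114 - 60\right) \left(-7\right) = 54 \left(-7\right) = -378$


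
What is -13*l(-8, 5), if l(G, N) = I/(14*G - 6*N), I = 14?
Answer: 91/71 ≈ 1.2817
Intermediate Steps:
l(G, N) = 14/(-6*N + 14*G) (l(G, N) = 14/(14*G - 6*N) = 14/(-6*N + 14*G))
-13*l(-8, 5) = -91/(-3*5 + 7*(-8)) = -91/(-15 - 56) = -91/(-71) = -91*(-1)/71 = -13*(-7/71) = 91/71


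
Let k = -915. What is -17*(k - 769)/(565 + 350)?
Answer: 28628/915 ≈ 31.287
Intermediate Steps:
-17*(k - 769)/(565 + 350) = -17*(-915 - 769)/(565 + 350) = -(-28628)/915 = -17*(-1684/915) = 28628/915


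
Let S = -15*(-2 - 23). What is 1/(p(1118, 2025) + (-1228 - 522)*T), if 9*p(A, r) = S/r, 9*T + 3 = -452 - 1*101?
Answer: 243/26271005 ≈ 9.2497e-6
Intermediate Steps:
T = -556/9 (T = -⅓ + (-452 - 1*101)/9 = -⅓ + (-452 - 101)/9 = -⅓ + (⅑)*(-553) = -⅓ - 553/9 = -556/9 ≈ -61.778)
S = 375 (S = -15*(-25) = 375)
p(A, r) = 125/(3*r) (p(A, r) = (375/r)/9 = 125/(3*r))
1/(p(1118, 2025) + (-1228 - 522)*T) = 1/((125/3)/2025 + (-1228 - 522)*(-556/9)) = 1/((125/3)*(1/2025) - 1750*(-556/9)) = 1/(5/243 + 973000/9) = 1/(26271005/243) = 243/26271005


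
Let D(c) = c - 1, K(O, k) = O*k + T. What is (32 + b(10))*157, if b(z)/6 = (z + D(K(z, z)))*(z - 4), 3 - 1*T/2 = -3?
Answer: 688916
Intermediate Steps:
T = 12 (T = 6 - 2*(-3) = 6 + 6 = 12)
K(O, k) = 12 + O*k (K(O, k) = O*k + 12 = 12 + O*k)
D(c) = -1 + c
b(z) = 6*(-4 + z)*(11 + z + z²) (b(z) = 6*((z + (-1 + (12 + z*z)))*(z - 4)) = 6*((z + (-1 + (12 + z²)))*(-4 + z)) = 6*((z + (11 + z²))*(-4 + z)) = 6*((11 + z + z²)*(-4 + z)) = 6*((-4 + z)*(11 + z + z²)) = 6*(-4 + z)*(11 + z + z²))
(32 + b(10))*157 = (32 + (-264 - 18*10² + 6*10³ + 42*10))*157 = (32 + (-264 - 18*100 + 6*1000 + 420))*157 = (32 + (-264 - 1800 + 6000 + 420))*157 = (32 + 4356)*157 = 4388*157 = 688916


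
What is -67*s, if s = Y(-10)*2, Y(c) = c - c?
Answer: 0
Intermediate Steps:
Y(c) = 0
s = 0 (s = 0*2 = 0)
-67*s = -67*0 = 0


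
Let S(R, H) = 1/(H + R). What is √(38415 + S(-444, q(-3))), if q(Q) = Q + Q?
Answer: √34573498/30 ≈ 196.00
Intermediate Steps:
q(Q) = 2*Q
√(38415 + S(-444, q(-3))) = √(38415 + 1/(2*(-3) - 444)) = √(38415 + 1/(-6 - 444)) = √(38415 + 1/(-450)) = √(38415 - 1/450) = √(17286749/450) = √34573498/30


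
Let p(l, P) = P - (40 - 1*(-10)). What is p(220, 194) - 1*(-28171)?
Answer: 28315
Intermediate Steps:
p(l, P) = -50 + P (p(l, P) = P - (40 + 10) = P - 1*50 = P - 50 = -50 + P)
p(220, 194) - 1*(-28171) = (-50 + 194) - 1*(-28171) = 144 + 28171 = 28315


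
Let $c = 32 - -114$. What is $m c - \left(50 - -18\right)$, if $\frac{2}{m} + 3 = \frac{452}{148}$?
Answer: $5334$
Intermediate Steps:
$m = 37$ ($m = \frac{2}{-3 + \frac{452}{148}} = \frac{2}{-3 + 452 \cdot \frac{1}{148}} = \frac{2}{-3 + \frac{113}{37}} = \frac{2}{\frac{2}{37}} = 2 \cdot \frac{37}{2} = 37$)
$c = 146$ ($c = 32 + 114 = 146$)
$m c - \left(50 - -18\right) = 37 \cdot 146 - \left(50 - -18\right) = 5402 - 68 = 5334$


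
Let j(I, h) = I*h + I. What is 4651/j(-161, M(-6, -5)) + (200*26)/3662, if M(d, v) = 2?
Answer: -7260181/884373 ≈ -8.2094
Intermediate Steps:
j(I, h) = I + I*h
4651/j(-161, M(-6, -5)) + (200*26)/3662 = 4651/((-161*(1 + 2))) + (200*26)/3662 = 4651/((-161*3)) + 5200*(1/3662) = 4651/(-483) + 2600/1831 = 4651*(-1/483) + 2600/1831 = -4651/483 + 2600/1831 = -7260181/884373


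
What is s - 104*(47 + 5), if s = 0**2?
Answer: -5408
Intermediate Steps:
s = 0
s - 104*(47 + 5) = 0 - 104*(47 + 5) = 0 - 104*52 = 0 - 5408 = -5408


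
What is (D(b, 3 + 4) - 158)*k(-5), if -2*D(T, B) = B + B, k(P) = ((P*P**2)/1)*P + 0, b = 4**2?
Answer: -103125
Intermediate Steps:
b = 16
k(P) = P**4 (k(P) = (P**3*1)*P + 0 = P**3*P + 0 = P**4 + 0 = P**4)
D(T, B) = -B (D(T, B) = -(B + B)/2 = -B)
(D(b, 3 + 4) - 158)*k(-5) = (-(3 + 4) - 158)*(-5)**4 = (-1*7 - 158)*625 = (-7 - 158)*625 = -165*625 = -103125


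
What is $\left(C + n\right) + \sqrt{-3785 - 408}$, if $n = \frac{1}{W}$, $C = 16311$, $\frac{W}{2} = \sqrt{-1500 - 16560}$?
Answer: $16311 + i \sqrt{4193} - \frac{i \sqrt{4515}}{18060} \approx 16311.0 + 64.75 i$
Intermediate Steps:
$W = 4 i \sqrt{4515}$ ($W = 2 \sqrt{-1500 - 16560} = 2 \sqrt{-18060} = 2 \cdot 2 i \sqrt{4515} = 4 i \sqrt{4515} \approx 268.77 i$)
$n = - \frac{i \sqrt{4515}}{18060}$ ($n = \frac{1}{4 i \sqrt{4515}} = - \frac{i \sqrt{4515}}{18060} \approx - 0.0037206 i$)
$\left(C + n\right) + \sqrt{-3785 - 408} = \left(16311 - \frac{i \sqrt{4515}}{18060}\right) + \sqrt{-3785 - 408} = \left(16311 - \frac{i \sqrt{4515}}{18060}\right) + \sqrt{-4193} = \left(16311 - \frac{i \sqrt{4515}}{18060}\right) + i \sqrt{4193} = 16311 + i \sqrt{4193} - \frac{i \sqrt{4515}}{18060}$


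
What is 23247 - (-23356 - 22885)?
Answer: 69488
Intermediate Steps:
23247 - (-23356 - 22885) = 23247 - 1*(-46241) = 23247 + 46241 = 69488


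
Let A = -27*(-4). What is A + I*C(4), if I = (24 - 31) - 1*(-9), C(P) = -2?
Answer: 104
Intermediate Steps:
I = 2 (I = -7 + 9 = 2)
A = 108
A + I*C(4) = 108 + 2*(-2) = 108 - 4 = 104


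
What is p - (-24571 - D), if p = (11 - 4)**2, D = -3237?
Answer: 21383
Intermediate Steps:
p = 49 (p = 7**2 = 49)
p - (-24571 - D) = 49 - (-24571 - 1*(-3237)) = 49 - (-24571 + 3237) = 49 - 1*(-21334) = 49 + 21334 = 21383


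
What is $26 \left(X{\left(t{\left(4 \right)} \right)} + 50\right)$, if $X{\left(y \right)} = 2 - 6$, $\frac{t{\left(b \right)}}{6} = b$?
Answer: $1196$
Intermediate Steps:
$t{\left(b \right)} = 6 b$
$X{\left(y \right)} = -4$ ($X{\left(y \right)} = 2 - 6 = -4$)
$26 \left(X{\left(t{\left(4 \right)} \right)} + 50\right) = 26 \left(-4 + 50\right) = 26 \cdot 46 = 1196$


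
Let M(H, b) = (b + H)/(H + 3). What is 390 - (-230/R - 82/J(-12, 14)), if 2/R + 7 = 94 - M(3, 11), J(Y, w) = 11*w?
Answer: 2339383/231 ≈ 10127.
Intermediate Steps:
M(H, b) = (H + b)/(3 + H)
R = 3/127 (R = 2/(-7 + (94 - (3 + 11)/(3 + 3))) = 2/(-7 + (94 - 14/6)) = 2/(-7 + (94 - 1*7/3)) = 2/(-7 + (94 - 7/3)) = 2/(-7 + 275/3) = 2/(254/3) = 2*(3/254) = 3/127 ≈ 0.023622)
390 - (-230/R - 82/J(-12, 14)) = 390 - (-230/3/127 - 82/(11*14)) = 390 - (-230*127/3 - 82/154) = 390 - (-29210/3 - 82*1/154) = 390 - (-29210/3 - 41/77) = 390 - 1*(-2249293/231) = 390 + 2249293/231 = 2339383/231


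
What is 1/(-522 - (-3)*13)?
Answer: -1/483 ≈ -0.0020704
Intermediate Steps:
1/(-522 - (-3)*13) = 1/(-522 - 1*(-39)) = 1/(-522 + 39) = 1/(-483) = -1/483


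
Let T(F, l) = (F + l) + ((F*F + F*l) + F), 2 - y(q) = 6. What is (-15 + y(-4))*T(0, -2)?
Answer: 38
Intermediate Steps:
y(q) = -4 (y(q) = 2 - 1*6 = 2 - 6 = -4)
T(F, l) = l + F² + 2*F + F*l (T(F, l) = (F + l) + ((F² + F*l) + F) = (F + l) + (F + F² + F*l) = l + F² + 2*F + F*l)
(-15 + y(-4))*T(0, -2) = (-15 - 4)*(-2 + 0² + 2*0 + 0*(-2)) = -19*(-2 + 0 + 0 + 0) = -19*(-2) = 38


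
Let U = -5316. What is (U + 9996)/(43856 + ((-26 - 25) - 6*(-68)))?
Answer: 360/3401 ≈ 0.10585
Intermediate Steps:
(U + 9996)/(43856 + ((-26 - 25) - 6*(-68))) = (-5316 + 9996)/(43856 + ((-26 - 25) - 6*(-68))) = 4680/(43856 + (-51 + 408)) = 4680/(43856 + 357) = 4680/44213 = 4680*(1/44213) = 360/3401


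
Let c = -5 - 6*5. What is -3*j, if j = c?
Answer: 105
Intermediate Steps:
c = -35 (c = -5 - 30 = -35)
j = -35
-3*j = -3*(-35) = 105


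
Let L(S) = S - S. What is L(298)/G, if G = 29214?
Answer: 0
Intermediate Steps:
L(S) = 0
L(298)/G = 0/29214 = 0*(1/29214) = 0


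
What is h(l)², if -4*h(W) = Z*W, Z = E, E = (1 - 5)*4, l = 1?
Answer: 16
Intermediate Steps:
E = -16 (E = -4*4 = -16)
Z = -16
h(W) = 4*W (h(W) = -(-4)*W = 4*W)
h(l)² = (4*1)² = 4² = 16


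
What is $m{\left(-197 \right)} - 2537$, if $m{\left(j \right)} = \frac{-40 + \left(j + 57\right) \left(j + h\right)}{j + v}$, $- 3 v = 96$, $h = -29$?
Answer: $- \frac{612573}{229} \approx -2675.0$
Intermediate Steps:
$v = -32$ ($v = \left(- \frac{1}{3}\right) 96 = -32$)
$m{\left(j \right)} = \frac{-40 + \left(-29 + j\right) \left(57 + j\right)}{-32 + j}$ ($m{\left(j \right)} = \frac{-40 + \left(j + 57\right) \left(j - 29\right)}{j - 32} = \frac{-40 + \left(57 + j\right) \left(-29 + j\right)}{-32 + j} = \frac{-40 + \left(-29 + j\right) \left(57 + j\right)}{-32 + j}$)
$m{\left(-197 \right)} - 2537 = \frac{-1693 + \left(-197\right)^{2} + 28 \left(-197\right)}{-32 - 197} - 2537 = \frac{-1693 + 38809 - 5516}{-229} - 2537 = \left(- \frac{1}{229}\right) 31600 - 2537 = - \frac{31600}{229} - 2537 = - \frac{612573}{229}$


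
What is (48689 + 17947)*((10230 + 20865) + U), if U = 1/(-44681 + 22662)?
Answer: 45624390055344/22019 ≈ 2.0720e+9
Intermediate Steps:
U = -1/22019 (U = 1/(-22019) = -1/22019 ≈ -4.5415e-5)
(48689 + 17947)*((10230 + 20865) + U) = (48689 + 17947)*((10230 + 20865) - 1/22019) = 66636*(31095 - 1/22019) = 66636*(684680804/22019) = 45624390055344/22019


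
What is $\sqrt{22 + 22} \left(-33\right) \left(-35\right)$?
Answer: $2310 \sqrt{11} \approx 7661.4$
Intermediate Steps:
$\sqrt{22 + 22} \left(-33\right) \left(-35\right) = \sqrt{44} \left(-33\right) \left(-35\right) = 2 \sqrt{11} \left(-33\right) \left(-35\right) = - 66 \sqrt{11} \left(-35\right) = 2310 \sqrt{11}$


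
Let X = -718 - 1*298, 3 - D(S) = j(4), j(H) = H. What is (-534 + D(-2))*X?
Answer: 543560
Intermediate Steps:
D(S) = -1 (D(S) = 3 - 1*4 = 3 - 4 = -1)
X = -1016 (X = -718 - 298 = -1016)
(-534 + D(-2))*X = (-534 - 1)*(-1016) = -535*(-1016) = 543560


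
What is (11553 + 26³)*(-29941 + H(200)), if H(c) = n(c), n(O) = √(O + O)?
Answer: -871568809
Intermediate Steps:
n(O) = √2*√O (n(O) = √(2*O) = √2*√O)
H(c) = √2*√c
(11553 + 26³)*(-29941 + H(200)) = (11553 + 26³)*(-29941 + √2*√200) = (11553 + 17576)*(-29941 + √2*(10*√2)) = 29129*(-29941 + 20) = 29129*(-29921) = -871568809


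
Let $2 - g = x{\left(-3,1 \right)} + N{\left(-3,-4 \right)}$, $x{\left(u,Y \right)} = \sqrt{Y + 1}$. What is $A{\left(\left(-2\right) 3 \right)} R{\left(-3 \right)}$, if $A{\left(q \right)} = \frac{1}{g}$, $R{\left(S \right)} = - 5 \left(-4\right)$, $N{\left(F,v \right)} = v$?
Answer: $\frac{60}{17} + \frac{10 \sqrt{2}}{17} \approx 4.3613$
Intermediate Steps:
$x{\left(u,Y \right)} = \sqrt{1 + Y}$
$R{\left(S \right)} = 20$ ($R{\left(S \right)} = \left(-1\right) \left(-20\right) = 20$)
$g = 6 - \sqrt{2}$ ($g = 2 - \left(\sqrt{1 + 1} - 4\right) = 2 - \left(\sqrt{2} - 4\right) = 2 - \left(-4 + \sqrt{2}\right) = 2 + \left(4 - \sqrt{2}\right) = 6 - \sqrt{2} \approx 4.5858$)
$A{\left(q \right)} = \frac{1}{6 - \sqrt{2}}$
$A{\left(\left(-2\right) 3 \right)} R{\left(-3 \right)} = \left(\frac{3}{17} + \frac{\sqrt{2}}{34}\right) 20 = \frac{60}{17} + \frac{10 \sqrt{2}}{17}$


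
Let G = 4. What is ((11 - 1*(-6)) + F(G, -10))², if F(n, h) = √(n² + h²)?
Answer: 405 + 68*√29 ≈ 771.19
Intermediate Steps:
F(n, h) = √(h² + n²)
((11 - 1*(-6)) + F(G, -10))² = ((11 - 1*(-6)) + √((-10)² + 4²))² = ((11 + 6) + √(100 + 16))² = (17 + √116)² = (17 + 2*√29)²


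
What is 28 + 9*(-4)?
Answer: -8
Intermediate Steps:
28 + 9*(-4) = 28 - 36 = -8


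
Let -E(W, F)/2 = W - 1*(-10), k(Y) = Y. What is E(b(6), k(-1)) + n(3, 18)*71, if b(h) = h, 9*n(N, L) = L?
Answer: 110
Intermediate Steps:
n(N, L) = L/9
E(W, F) = -20 - 2*W (E(W, F) = -2*(W - 1*(-10)) = -2*(W + 10) = -2*(10 + W) = -20 - 2*W)
E(b(6), k(-1)) + n(3, 18)*71 = (-20 - 2*6) + ((1/9)*18)*71 = (-20 - 12) + 2*71 = -32 + 142 = 110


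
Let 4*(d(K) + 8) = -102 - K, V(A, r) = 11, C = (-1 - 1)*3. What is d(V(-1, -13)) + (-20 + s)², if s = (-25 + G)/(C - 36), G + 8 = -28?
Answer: 135724/441 ≈ 307.76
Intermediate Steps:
C = -6 (C = -2*3 = -6)
G = -36 (G = -8 - 28 = -36)
d(K) = -67/2 - K/4 (d(K) = -8 + (-102 - K)/4 = -8 + (-51/2 - K/4) = -67/2 - K/4)
s = 61/42 (s = (-25 - 36)/(-6 - 36) = -61/(-42) = -61*(-1/42) = 61/42 ≈ 1.4524)
d(V(-1, -13)) + (-20 + s)² = (-67/2 - ¼*11) + (-20 + 61/42)² = (-67/2 - 11/4) + (-779/42)² = -145/4 + 606841/1764 = 135724/441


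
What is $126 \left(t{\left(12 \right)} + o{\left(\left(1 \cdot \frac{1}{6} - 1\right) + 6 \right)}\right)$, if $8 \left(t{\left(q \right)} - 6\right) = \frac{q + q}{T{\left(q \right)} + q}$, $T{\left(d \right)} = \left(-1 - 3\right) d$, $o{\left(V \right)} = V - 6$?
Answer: $\frac{1281}{2} \approx 640.5$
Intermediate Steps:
$o{\left(V \right)} = -6 + V$ ($o{\left(V \right)} = V - 6 = -6 + V$)
$T{\left(d \right)} = - 4 d$
$t{\left(q \right)} = \frac{71}{12}$ ($t{\left(q \right)} = 6 + \frac{\left(q + q\right) \frac{1}{- 4 q + q}}{8} = 6 + \frac{2 q \frac{1}{\left(-3\right) q}}{8} = 6 + \frac{2 q \left(- \frac{1}{3 q}\right)}{8} = 6 + \frac{1}{8} \left(- \frac{2}{3}\right) = 6 - \frac{1}{12} = \frac{71}{12}$)
$126 \left(t{\left(12 \right)} + o{\left(\left(1 \cdot \frac{1}{6} - 1\right) + 6 \right)}\right) = 126 \left(\frac{71}{12} + \left(-6 + \left(\left(1 \cdot \frac{1}{6} - 1\right) + 6\right)\right)\right) = 126 \left(\frac{71}{12} + \left(-6 + \left(\left(\frac{1}{6} - 1\right) + 6\right)\right)\right) = 126 \left(\frac{71}{12} + \left(-6 + \left(- \frac{5}{6} + 6\right)\right)\right) = 126 \left(\frac{71}{12} + \left(-6 + \frac{31}{6}\right)\right) = 126 \left(\frac{71}{12} - \frac{5}{6}\right) = 126 \cdot \frac{61}{12} = \frac{1281}{2}$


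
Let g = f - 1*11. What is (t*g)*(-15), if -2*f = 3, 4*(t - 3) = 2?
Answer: 2625/4 ≈ 656.25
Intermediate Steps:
t = 7/2 (t = 3 + (¼)*2 = 3 + ½ = 7/2 ≈ 3.5000)
f = -3/2 (f = -½*3 = -3/2 ≈ -1.5000)
g = -25/2 (g = -3/2 - 1*11 = -3/2 - 11 = -25/2 ≈ -12.500)
(t*g)*(-15) = ((7/2)*(-25/2))*(-15) = -175/4*(-15) = 2625/4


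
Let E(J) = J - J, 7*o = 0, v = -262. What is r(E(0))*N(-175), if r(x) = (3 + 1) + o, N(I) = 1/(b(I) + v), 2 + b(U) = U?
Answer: -4/439 ≈ -0.0091116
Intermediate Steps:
o = 0 (o = (⅐)*0 = 0)
b(U) = -2 + U
E(J) = 0
N(I) = 1/(-264 + I) (N(I) = 1/((-2 + I) - 262) = 1/(-264 + I))
r(x) = 4 (r(x) = (3 + 1) + 0 = 4 + 0 = 4)
r(E(0))*N(-175) = 4/(-264 - 175) = 4/(-439) = 4*(-1/439) = -4/439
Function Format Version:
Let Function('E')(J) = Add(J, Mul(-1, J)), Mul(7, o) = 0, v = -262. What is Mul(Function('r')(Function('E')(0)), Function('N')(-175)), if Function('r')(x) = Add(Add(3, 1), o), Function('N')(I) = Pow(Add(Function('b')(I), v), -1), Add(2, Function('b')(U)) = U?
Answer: Rational(-4, 439) ≈ -0.0091116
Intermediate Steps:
o = 0 (o = Mul(Rational(1, 7), 0) = 0)
Function('b')(U) = Add(-2, U)
Function('E')(J) = 0
Function('N')(I) = Pow(Add(-264, I), -1) (Function('N')(I) = Pow(Add(Add(-2, I), -262), -1) = Pow(Add(-264, I), -1))
Function('r')(x) = 4 (Function('r')(x) = Add(Add(3, 1), 0) = Add(4, 0) = 4)
Mul(Function('r')(Function('E')(0)), Function('N')(-175)) = Mul(4, Pow(Add(-264, -175), -1)) = Mul(4, Pow(-439, -1)) = Mul(4, Rational(-1, 439)) = Rational(-4, 439)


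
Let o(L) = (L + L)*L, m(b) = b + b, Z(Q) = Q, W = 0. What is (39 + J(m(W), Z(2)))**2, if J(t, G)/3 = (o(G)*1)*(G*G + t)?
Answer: 18225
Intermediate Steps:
m(b) = 2*b
o(L) = 2*L**2 (o(L) = (2*L)*L = 2*L**2)
J(t, G) = 6*G**2*(t + G**2) (J(t, G) = 3*(((2*G**2)*1)*(G*G + t)) = 3*((2*G**2)*(G**2 + t)) = 3*((2*G**2)*(t + G**2)) = 3*(2*G**2*(t + G**2)) = 6*G**2*(t + G**2))
(39 + J(m(W), Z(2)))**2 = (39 + 6*2**2*(2*0 + 2**2))**2 = (39 + 6*4*(0 + 4))**2 = (39 + 6*4*4)**2 = (39 + 96)**2 = 135**2 = 18225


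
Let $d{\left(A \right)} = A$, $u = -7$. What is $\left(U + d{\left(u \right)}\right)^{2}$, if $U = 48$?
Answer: $1681$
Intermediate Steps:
$\left(U + d{\left(u \right)}\right)^{2} = \left(48 - 7\right)^{2} = 41^{2} = 1681$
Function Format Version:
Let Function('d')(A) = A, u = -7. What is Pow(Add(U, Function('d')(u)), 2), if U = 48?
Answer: 1681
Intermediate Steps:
Pow(Add(U, Function('d')(u)), 2) = Pow(Add(48, -7), 2) = Pow(41, 2) = 1681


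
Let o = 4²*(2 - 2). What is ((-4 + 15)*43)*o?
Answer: 0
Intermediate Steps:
o = 0 (o = 16*0 = 0)
((-4 + 15)*43)*o = ((-4 + 15)*43)*0 = (11*43)*0 = 473*0 = 0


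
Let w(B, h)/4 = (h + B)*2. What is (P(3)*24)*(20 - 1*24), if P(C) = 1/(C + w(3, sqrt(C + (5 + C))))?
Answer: -2592/25 + 768*sqrt(11)/25 ≈ -1.7933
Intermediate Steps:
w(B, h) = 8*B + 8*h (w(B, h) = 4*((h + B)*2) = 4*((B + h)*2) = 4*(2*B + 2*h) = 8*B + 8*h)
P(C) = 1/(24 + C + 8*sqrt(5 + 2*C)) (P(C) = 1/(C + (8*3 + 8*sqrt(C + (5 + C)))) = 1/(C + (24 + 8*sqrt(5 + 2*C))) = 1/(24 + C + 8*sqrt(5 + 2*C)))
(P(3)*24)*(20 - 1*24) = (24/(24 + 3 + 8*sqrt(5 + 2*3)))*(20 - 1*24) = (24/(24 + 3 + 8*sqrt(5 + 6)))*(20 - 24) = (24/(24 + 3 + 8*sqrt(11)))*(-4) = (24/(27 + 8*sqrt(11)))*(-4) = -96/(27 + 8*sqrt(11))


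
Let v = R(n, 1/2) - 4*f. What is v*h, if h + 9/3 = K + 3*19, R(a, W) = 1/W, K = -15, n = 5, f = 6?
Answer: -858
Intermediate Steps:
v = -22 (v = 1/(1/2) - 4*6 = 1/(1/2) - 24 = 2 - 24 = -22)
h = 39 (h = -3 + (-15 + 3*19) = -3 + (-15 + 57) = -3 + 42 = 39)
v*h = -22*39 = -858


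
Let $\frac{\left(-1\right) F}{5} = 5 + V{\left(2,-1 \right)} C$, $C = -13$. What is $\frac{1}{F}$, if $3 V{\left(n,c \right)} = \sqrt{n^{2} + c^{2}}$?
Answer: $\frac{9}{620} + \frac{39 \sqrt{5}}{3100} \approx 0.042647$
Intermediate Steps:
$V{\left(n,c \right)} = \frac{\sqrt{c^{2} + n^{2}}}{3}$ ($V{\left(n,c \right)} = \frac{\sqrt{n^{2} + c^{2}}}{3} = \frac{\sqrt{c^{2} + n^{2}}}{3}$)
$F = -25 + \frac{65 \sqrt{5}}{3}$ ($F = - 5 \left(5 + \frac{\sqrt{\left(-1\right)^{2} + 2^{2}}}{3} \left(-13\right)\right) = - 5 \left(5 + \frac{\sqrt{1 + 4}}{3} \left(-13\right)\right) = - 5 \left(5 + \frac{\sqrt{5}}{3} \left(-13\right)\right) = - 5 \left(5 - \frac{13 \sqrt{5}}{3}\right) = -25 + \frac{65 \sqrt{5}}{3} \approx 23.448$)
$\frac{1}{F} = \frac{1}{-25 + \frac{65 \sqrt{5}}{3}}$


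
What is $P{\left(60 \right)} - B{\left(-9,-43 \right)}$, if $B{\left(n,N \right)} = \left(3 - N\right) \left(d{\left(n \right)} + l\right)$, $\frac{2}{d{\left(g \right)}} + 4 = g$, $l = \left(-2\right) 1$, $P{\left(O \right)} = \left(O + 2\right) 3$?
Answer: $\frac{3706}{13} \approx 285.08$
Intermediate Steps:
$P{\left(O \right)} = 6 + 3 O$ ($P{\left(O \right)} = \left(2 + O\right) 3 = 6 + 3 O$)
$l = -2$
$d{\left(g \right)} = \frac{2}{-4 + g}$
$B{\left(n,N \right)} = \left(-2 + \frac{2}{-4 + n}\right) \left(3 - N\right)$ ($B{\left(n,N \right)} = \left(3 - N\right) \left(\frac{2}{-4 + n} - 2\right) = \left(3 - N\right) \left(-2 + \frac{2}{-4 + n}\right) = \left(-2 + \frac{2}{-4 + n}\right) \left(3 - N\right)$)
$P{\left(60 \right)} - B{\left(-9,-43 \right)} = \left(6 + 3 \cdot 60\right) - \frac{2 \left(3 - -43 + \left(-4 - 9\right) \left(-3 - 43\right)\right)}{-4 - 9} = \left(6 + 180\right) - \frac{2 \left(3 + 43 - -598\right)}{-13} = 186 - 2 \left(- \frac{1}{13}\right) \left(3 + 43 + 598\right) = 186 - 2 \left(- \frac{1}{13}\right) 644 = 186 - - \frac{1288}{13} = 186 + \frac{1288}{13} = \frac{3706}{13}$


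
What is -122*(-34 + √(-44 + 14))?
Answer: 4148 - 122*I*√30 ≈ 4148.0 - 668.22*I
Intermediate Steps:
-122*(-34 + √(-44 + 14)) = -122*(-34 + √(-30)) = -122*(-34 + I*√30) = 4148 - 122*I*√30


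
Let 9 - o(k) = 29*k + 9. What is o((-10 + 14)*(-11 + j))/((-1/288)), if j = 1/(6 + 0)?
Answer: -361920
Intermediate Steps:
j = 1/6 ≈ 0.16667
o(k) = -29*k (o(k) = 9 - (29*k + 9) = 9 - (9 + 29*k) = 9 + (-9 - 29*k) = -29*k)
o((-10 + 14)*(-11 + j))/((-1/288)) = (-29*(-10 + 14)*(-11 + 1/6))/((-1/288)) = (-116*(-65)/6)/((-1*1/288)) = (-29*(-130/3))/(-1/288) = (3770/3)*(-288) = -361920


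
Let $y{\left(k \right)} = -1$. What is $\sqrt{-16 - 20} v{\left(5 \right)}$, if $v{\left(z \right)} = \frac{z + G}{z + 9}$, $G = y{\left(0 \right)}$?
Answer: $\frac{12 i}{7} \approx 1.7143 i$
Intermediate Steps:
$G = -1$
$v{\left(z \right)} = \frac{-1 + z}{9 + z}$ ($v{\left(z \right)} = \frac{z - 1}{z + 9} = \frac{-1 + z}{9 + z}$)
$\sqrt{-16 - 20} v{\left(5 \right)} = \sqrt{-16 - 20} \frac{-1 + 5}{9 + 5} = \sqrt{-36} \cdot \frac{1}{14} \cdot 4 = 6 i \frac{1}{14} \cdot 4 = 6 i \frac{2}{7} = \frac{12 i}{7}$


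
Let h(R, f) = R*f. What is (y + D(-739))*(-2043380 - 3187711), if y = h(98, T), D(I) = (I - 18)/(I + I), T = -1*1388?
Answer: 1051672737052065/1478 ≈ 7.1155e+11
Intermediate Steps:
T = -1388
D(I) = (-18 + I)/(2*I) (D(I) = (-18 + I)/((2*I)) = (-18 + I)*(1/(2*I)) = (-18 + I)/(2*I))
y = -136024 (y = 98*(-1388) = -136024)
(y + D(-739))*(-2043380 - 3187711) = (-136024 + (½)*(-18 - 739)/(-739))*(-2043380 - 3187711) = (-136024 + (½)*(-1/739)*(-757))*(-5231091) = (-136024 + 757/1478)*(-5231091) = -201042715/1478*(-5231091) = 1051672737052065/1478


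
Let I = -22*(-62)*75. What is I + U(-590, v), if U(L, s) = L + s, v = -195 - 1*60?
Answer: 101455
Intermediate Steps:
v = -255 (v = -195 - 60 = -255)
I = 102300 (I = 1364*75 = 102300)
I + U(-590, v) = 102300 + (-590 - 255) = 102300 - 845 = 101455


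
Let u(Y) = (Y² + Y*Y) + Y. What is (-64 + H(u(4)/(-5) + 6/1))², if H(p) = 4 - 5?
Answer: 4225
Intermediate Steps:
u(Y) = Y + 2*Y² (u(Y) = (Y² + Y²) + Y = 2*Y² + Y = Y + 2*Y²)
H(p) = -1
(-64 + H(u(4)/(-5) + 6/1))² = (-64 - 1)² = (-65)² = 4225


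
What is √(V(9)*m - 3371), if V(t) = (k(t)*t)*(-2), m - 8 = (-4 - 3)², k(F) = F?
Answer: I*√12605 ≈ 112.27*I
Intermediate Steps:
m = 57 (m = 8 + (-4 - 3)² = 8 + (-7)² = 8 + 49 = 57)
V(t) = -2*t² (V(t) = (t*t)*(-2) = t²*(-2) = -2*t²)
√(V(9)*m - 3371) = √(-2*9²*57 - 3371) = √(-2*81*57 - 3371) = √(-162*57 - 3371) = √(-9234 - 3371) = √(-12605) = I*√12605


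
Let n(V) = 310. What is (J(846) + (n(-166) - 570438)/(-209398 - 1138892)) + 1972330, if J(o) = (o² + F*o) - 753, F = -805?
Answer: 1352512455199/674145 ≈ 2.0063e+6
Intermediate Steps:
J(o) = -753 + o² - 805*o (J(o) = (o² - 805*o) - 753 = -753 + o² - 805*o)
(J(846) + (n(-166) - 570438)/(-209398 - 1138892)) + 1972330 = ((-753 + 846² - 805*846) + (310 - 570438)/(-209398 - 1138892)) + 1972330 = ((-753 + 715716 - 681030) - 570128/(-1348290)) + 1972330 = (33933 - 570128*(-1/1348290)) + 1972330 = (33933 + 285064/674145) + 1972330 = 22876047349/674145 + 1972330 = 1352512455199/674145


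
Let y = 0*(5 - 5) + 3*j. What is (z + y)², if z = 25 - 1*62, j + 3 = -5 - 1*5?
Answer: 5776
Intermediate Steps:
j = -13 (j = -3 + (-5 - 1*5) = -3 + (-5 - 5) = -3 - 10 = -13)
z = -37 (z = 25 - 62 = -37)
y = -39 (y = 0*(5 - 5) + 3*(-13) = 0*0 - 39 = 0 - 39 = -39)
(z + y)² = (-37 - 39)² = (-76)² = 5776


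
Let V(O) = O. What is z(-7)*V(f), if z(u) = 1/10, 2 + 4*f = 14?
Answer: 3/10 ≈ 0.30000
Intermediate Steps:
f = 3 (f = -½ + (¼)*14 = -½ + 7/2 = 3)
z(u) = ⅒
z(-7)*V(f) = (⅒)*3 = 3/10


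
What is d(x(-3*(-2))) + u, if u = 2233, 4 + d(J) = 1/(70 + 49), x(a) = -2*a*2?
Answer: 265252/119 ≈ 2229.0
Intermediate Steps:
x(a) = -4*a
d(J) = -475/119 (d(J) = -4 + 1/(70 + 49) = -4 + 1/119 = -475/119)
d(x(-3*(-2))) + u = -475/119 + 2233 = 265252/119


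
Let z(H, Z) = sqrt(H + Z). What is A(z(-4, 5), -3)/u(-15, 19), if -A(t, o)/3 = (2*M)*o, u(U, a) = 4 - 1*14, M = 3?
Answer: -27/5 ≈ -5.4000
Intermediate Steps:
u(U, a) = -10 (u(U, a) = 4 - 14 = -10)
A(t, o) = -18*o (A(t, o) = -3*2*3*o = -18*o)
A(z(-4, 5), -3)/u(-15, 19) = -18*(-3)/(-10) = 54*(-1/10) = -27/5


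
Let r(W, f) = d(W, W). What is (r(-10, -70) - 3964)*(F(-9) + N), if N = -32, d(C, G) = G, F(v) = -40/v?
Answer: 985552/9 ≈ 1.0951e+5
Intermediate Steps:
r(W, f) = W
(r(-10, -70) - 3964)*(F(-9) + N) = (-10 - 3964)*(-40/(-9) - 32) = -3974*(-40*(-⅑) - 32) = -3974*(40/9 - 32) = -3974*(-248/9) = 985552/9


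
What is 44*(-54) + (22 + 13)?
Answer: -2341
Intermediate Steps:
44*(-54) + (22 + 13) = -2376 + 35 = -2341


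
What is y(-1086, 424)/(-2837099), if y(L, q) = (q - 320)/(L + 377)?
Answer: 104/2011503191 ≈ 5.1703e-8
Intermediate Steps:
y(L, q) = (-320 + q)/(377 + L)
y(-1086, 424)/(-2837099) = ((-320 + 424)/(377 - 1086))/(-2837099) = (104/(-709))*(-1/2837099) = -1/709*104*(-1/2837099) = -104/709*(-1/2837099) = 104/2011503191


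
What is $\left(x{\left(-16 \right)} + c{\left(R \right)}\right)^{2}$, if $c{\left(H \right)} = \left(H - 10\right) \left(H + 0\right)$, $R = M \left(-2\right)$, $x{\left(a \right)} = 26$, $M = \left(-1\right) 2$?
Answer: $4$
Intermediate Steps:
$M = -2$
$R = 4$ ($R = \left(-2\right) \left(-2\right) = 4$)
$c{\left(H \right)} = H \left(-10 + H\right)$ ($c{\left(H \right)} = \left(-10 + H\right) H = H \left(-10 + H\right)$)
$\left(x{\left(-16 \right)} + c{\left(R \right)}\right)^{2} = \left(26 + 4 \left(-10 + 4\right)\right)^{2} = \left(26 + 4 \left(-6\right)\right)^{2} = \left(26 - 24\right)^{2} = 2^{2} = 4$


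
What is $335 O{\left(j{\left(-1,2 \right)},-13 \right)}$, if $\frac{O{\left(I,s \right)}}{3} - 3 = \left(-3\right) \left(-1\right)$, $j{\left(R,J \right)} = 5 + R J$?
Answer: $6030$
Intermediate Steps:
$j{\left(R,J \right)} = 5 + J R$
$O{\left(I,s \right)} = 18$ ($O{\left(I,s \right)} = 9 + 3 \left(\left(-3\right) \left(-1\right)\right) = 9 + 3 \cdot 3 = 9 + 9 = 18$)
$335 O{\left(j{\left(-1,2 \right)},-13 \right)} = 335 \cdot 18 = 6030$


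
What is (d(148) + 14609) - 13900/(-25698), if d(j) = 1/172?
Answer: 32287507301/2210028 ≈ 14610.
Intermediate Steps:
d(j) = 1/172
(d(148) + 14609) - 13900/(-25698) = (1/172 + 14609) - 13900/(-25698) = 2512749/172 - 13900*(-1/25698) = 2512749/172 + 6950/12849 = 32287507301/2210028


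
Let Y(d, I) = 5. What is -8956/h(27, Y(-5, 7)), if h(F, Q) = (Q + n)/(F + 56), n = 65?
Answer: -371674/35 ≈ -10619.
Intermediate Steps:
h(F, Q) = (65 + Q)/(56 + F) (h(F, Q) = (Q + 65)/(F + 56) = (65 + Q)/(56 + F))
-8956/h(27, Y(-5, 7)) = -8956*(56 + 27)/(65 + 5) = -8956/(70/83) = -8956/((1/83)*70) = -8956/70/83 = -8956*83/70 = -371674/35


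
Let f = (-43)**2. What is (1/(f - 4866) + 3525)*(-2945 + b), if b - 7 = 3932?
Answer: 1510159208/431 ≈ 3.5038e+6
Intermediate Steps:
f = 1849
b = 3939 (b = 7 + 3932 = 3939)
(1/(f - 4866) + 3525)*(-2945 + b) = (1/(1849 - 4866) + 3525)*(-2945 + 3939) = (1/(-3017) + 3525)*994 = (-1/3017 + 3525)*994 = (10634924/3017)*994 = 1510159208/431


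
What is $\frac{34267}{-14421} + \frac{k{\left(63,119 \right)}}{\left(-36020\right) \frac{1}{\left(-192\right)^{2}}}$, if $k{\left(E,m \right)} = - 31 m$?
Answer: $\frac{489974045569}{129861105} \approx 3773.1$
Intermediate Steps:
$\frac{34267}{-14421} + \frac{k{\left(63,119 \right)}}{\left(-36020\right) \frac{1}{\left(-192\right)^{2}}} = \frac{34267}{-14421} + \frac{\left(-31\right) 119}{\left(-36020\right) \frac{1}{\left(-192\right)^{2}}} = 34267 \left(- \frac{1}{14421}\right) - \frac{3689}{\left(-36020\right) \frac{1}{36864}} = - \frac{34267}{14421} - \frac{3689}{\left(-36020\right) \frac{1}{36864}} = - \frac{34267}{14421} - \frac{3689}{- \frac{9005}{9216}} = - \frac{34267}{14421} - - \frac{33997824}{9005} = - \frac{34267}{14421} + \frac{33997824}{9005} = \frac{489974045569}{129861105}$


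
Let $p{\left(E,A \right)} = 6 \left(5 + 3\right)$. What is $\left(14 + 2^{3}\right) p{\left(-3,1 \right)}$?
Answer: $1056$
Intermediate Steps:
$p{\left(E,A \right)} = 48$ ($p{\left(E,A \right)} = 6 \cdot 8 = 48$)
$\left(14 + 2^{3}\right) p{\left(-3,1 \right)} = \left(14 + 2^{3}\right) 48 = \left(14 + 8\right) 48 = 22 \cdot 48 = 1056$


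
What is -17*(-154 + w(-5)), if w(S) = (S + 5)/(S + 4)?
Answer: 2618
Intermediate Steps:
w(S) = (5 + S)/(4 + S)
-17*(-154 + w(-5)) = -17*(-154 + (5 - 5)/(4 - 5)) = -17*(-154 + 0/(-1)) = -17*(-154 - 1*0) = -17*(-154 + 0) = -17*(-154) = 2618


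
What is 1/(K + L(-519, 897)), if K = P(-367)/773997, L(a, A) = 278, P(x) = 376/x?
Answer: 284056899/78967817546 ≈ 0.0035971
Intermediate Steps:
K = -376/284056899 (K = (376/(-367))/773997 = (376*(-1/367))*(1/773997) = -376/367*1/773997 = -376/284056899 ≈ -1.3237e-6)
1/(K + L(-519, 897)) = 1/(-376/284056899 + 278) = 1/(78967817546/284056899) = 284056899/78967817546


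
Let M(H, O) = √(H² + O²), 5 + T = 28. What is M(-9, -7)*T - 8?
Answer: -8 + 23*√130 ≈ 254.24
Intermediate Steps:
T = 23 (T = -5 + 28 = 23)
M(-9, -7)*T - 8 = √((-9)² + (-7)²)*23 - 8 = √(81 + 49)*23 - 8 = √130*23 - 8 = 23*√130 - 8 = -8 + 23*√130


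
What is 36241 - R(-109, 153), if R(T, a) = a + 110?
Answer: 35978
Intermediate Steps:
R(T, a) = 110 + a
36241 - R(-109, 153) = 36241 - (110 + 153) = 36241 - 1*263 = 36241 - 263 = 35978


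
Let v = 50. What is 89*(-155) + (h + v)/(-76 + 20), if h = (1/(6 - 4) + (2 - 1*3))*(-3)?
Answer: -1545143/112 ≈ -13796.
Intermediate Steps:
h = 3/2 (h = (1/2 + (2 - 3))*(-3) = (1/2 - 1)*(-3) = -1/2*(-3) = 3/2 ≈ 1.5000)
89*(-155) + (h + v)/(-76 + 20) = 89*(-155) + (3/2 + 50)/(-76 + 20) = -13795 + (103/2)/(-56) = -13795 + (103/2)*(-1/56) = -13795 - 103/112 = -1545143/112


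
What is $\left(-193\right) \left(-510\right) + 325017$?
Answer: $423447$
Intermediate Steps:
$\left(-193\right) \left(-510\right) + 325017 = 98430 + 325017 = 423447$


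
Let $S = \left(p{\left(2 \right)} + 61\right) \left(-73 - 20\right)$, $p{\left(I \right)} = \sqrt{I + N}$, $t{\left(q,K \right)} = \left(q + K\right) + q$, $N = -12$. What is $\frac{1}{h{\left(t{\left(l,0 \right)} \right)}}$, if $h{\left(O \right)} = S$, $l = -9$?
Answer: $\frac{i}{93 \left(\sqrt{10} - 61 i\right)} \approx -0.0001758 + 9.1136 \cdot 10^{-6} i$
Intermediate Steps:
$t{\left(q,K \right)} = K + 2 q$ ($t{\left(q,K \right)} = \left(K + q\right) + q = K + 2 q$)
$p{\left(I \right)} = \sqrt{-12 + I}$ ($p{\left(I \right)} = \sqrt{I - 12} = \sqrt{-12 + I}$)
$S = -5673 - 93 i \sqrt{10}$ ($S = \left(\sqrt{-12 + 2} + 61\right) \left(-73 - 20\right) = \left(\sqrt{-10} + 61\right) \left(-93\right) = \left(i \sqrt{10} + 61\right) \left(-93\right) = \left(61 + i \sqrt{10}\right) \left(-93\right) = -5673 - 93 i \sqrt{10} \approx -5673.0 - 294.09 i$)
$h{\left(O \right)} = -5673 - 93 i \sqrt{10}$
$\frac{1}{h{\left(t{\left(l,0 \right)} \right)}} = \frac{1}{-5673 - 93 i \sqrt{10}}$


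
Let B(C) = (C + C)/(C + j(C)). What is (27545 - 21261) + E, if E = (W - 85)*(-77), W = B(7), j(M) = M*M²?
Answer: 320648/25 ≈ 12826.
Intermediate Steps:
j(M) = M³
B(C) = 2*C/(C + C³) (B(C) = (C + C)/(C + C³) = (2*C)/(C + C³) = 2*C/(C + C³))
W = 1/25 (W = 2/(1 + 7²) = 2/(1 + 49) = 2/50 = 2*(1/50) = 1/25 ≈ 0.040000)
E = 163548/25 (E = (1/25 - 85)*(-77) = -2124/25*(-77) = 163548/25 ≈ 6541.9)
(27545 - 21261) + E = (27545 - 21261) + 163548/25 = 6284 + 163548/25 = 320648/25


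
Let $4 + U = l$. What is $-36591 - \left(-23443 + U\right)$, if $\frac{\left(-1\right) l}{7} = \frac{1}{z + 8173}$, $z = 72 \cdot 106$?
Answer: $- \frac{207740913}{15805} \approx -13144.0$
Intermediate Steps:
$z = 7632$
$l = - \frac{7}{15805}$ ($l = - \frac{7}{7632 + 8173} = - \frac{7}{15805} \approx -0.0004429$)
$U = - \frac{63227}{15805}$ ($U = -4 - \frac{7}{15805} = - \frac{63227}{15805} \approx -4.0004$)
$-36591 - \left(-23443 + U\right) = -36591 - \left(-23443 - \frac{63227}{15805}\right) = -36591 - - \frac{370579842}{15805} = -36591 + \frac{370579842}{15805} = - \frac{207740913}{15805}$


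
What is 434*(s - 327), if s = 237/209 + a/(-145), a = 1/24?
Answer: -51430972313/363660 ≈ -1.4143e+5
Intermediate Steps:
a = 1/24 ≈ 0.041667
s = 824551/727320 (s = 237/209 + (1/24)/(-145) = 237*(1/209) + (1/24)*(-1/145) = 237/209 - 1/3480 = 824551/727320 ≈ 1.1337)
434*(s - 327) = 434*(824551/727320 - 327) = 434*(-237009089/727320) = -51430972313/363660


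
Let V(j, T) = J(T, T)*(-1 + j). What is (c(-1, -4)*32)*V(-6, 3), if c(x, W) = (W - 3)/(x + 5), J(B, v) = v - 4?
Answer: -392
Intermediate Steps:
J(B, v) = -4 + v
c(x, W) = (-3 + W)/(5 + x)
V(j, T) = (-1 + j)*(-4 + T) (V(j, T) = (-4 + T)*(-1 + j) = (-1 + j)*(-4 + T))
(c(-1, -4)*32)*V(-6, 3) = (((-3 - 4)/(5 - 1))*32)*((-1 - 6)*(-4 + 3)) = ((-7/4)*32)*(-7*(-1)) = (((¼)*(-7))*32)*7 = -7/4*32*7 = -56*7 = -392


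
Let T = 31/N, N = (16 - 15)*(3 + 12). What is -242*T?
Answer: -7502/15 ≈ -500.13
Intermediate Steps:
N = 15 (N = 1*15 = 15)
T = 31/15 ≈ 2.0667
-242*T = -242*31/15 = -7502/15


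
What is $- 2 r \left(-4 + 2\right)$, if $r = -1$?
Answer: $-4$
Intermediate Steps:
$- 2 r \left(-4 + 2\right) = \left(-2\right) \left(-1\right) \left(-4 + 2\right) = 2 \left(-2\right) = -4$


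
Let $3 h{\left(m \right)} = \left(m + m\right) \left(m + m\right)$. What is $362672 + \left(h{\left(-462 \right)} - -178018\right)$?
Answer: $825282$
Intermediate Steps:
$h{\left(m \right)} = \frac{4 m^{2}}{3}$ ($h{\left(m \right)} = \frac{\left(m + m\right) \left(m + m\right)}{3} = \frac{2 m 2 m}{3} = \frac{4 m^{2}}{3}$)
$362672 + \left(h{\left(-462 \right)} - -178018\right) = 362672 - \left(-178018 - \frac{4 \left(-462\right)^{2}}{3}\right) = 362672 + \left(\frac{4}{3} \cdot 213444 + 178018\right) = 362672 + \left(284592 + 178018\right) = 362672 + 462610 = 825282$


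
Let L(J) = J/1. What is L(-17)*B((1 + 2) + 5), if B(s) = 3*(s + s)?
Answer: -816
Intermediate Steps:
B(s) = 6*s (B(s) = 3*(2*s) = 6*s)
L(J) = J (L(J) = J*1 = J)
L(-17)*B((1 + 2) + 5) = -102*((1 + 2) + 5) = -102*(3 + 5) = -102*8 = -17*48 = -816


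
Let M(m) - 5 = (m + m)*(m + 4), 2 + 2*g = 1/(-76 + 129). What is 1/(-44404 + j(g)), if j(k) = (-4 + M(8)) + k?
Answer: -106/4686471 ≈ -2.2618e-5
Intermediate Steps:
g = -105/106 (g = -1 + 1/(2*(-76 + 129)) = -1 + (½)/53 = -1 + (½)*(1/53) = -1 + 1/106 = -105/106 ≈ -0.99057)
M(m) = 5 + 2*m*(4 + m) (M(m) = 5 + (m + m)*(m + 4) = 5 + (2*m)*(4 + m) = 5 + 2*m*(4 + m))
j(k) = 193 + k (j(k) = (-4 + (5 + 2*8² + 8*8)) + k = (-4 + (5 + 2*64 + 64)) + k = (-4 + (5 + 128 + 64)) + k = (-4 + 197) + k = 193 + k)
1/(-44404 + j(g)) = 1/(-44404 + (193 - 105/106)) = 1/(-44404 + 20353/106) = 1/(-4686471/106) = -106/4686471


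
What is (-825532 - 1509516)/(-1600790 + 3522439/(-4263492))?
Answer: 9955458467616/6824958881119 ≈ 1.4587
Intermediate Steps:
(-825532 - 1509516)/(-1600790 + 3522439/(-4263492)) = -2335048/(-1600790 + 3522439*(-1/4263492)) = -2335048/(-1600790 - 3522439/4263492) = -2335048/(-6824958881119/4263492) = -2335048*(-4263492/6824958881119) = 9955458467616/6824958881119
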